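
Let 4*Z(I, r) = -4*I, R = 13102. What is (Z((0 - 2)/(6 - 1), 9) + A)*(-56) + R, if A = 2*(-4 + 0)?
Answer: 67638/5 ≈ 13528.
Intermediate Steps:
A = -8 (A = 2*(-4) = -8)
Z(I, r) = -I (Z(I, r) = (-4*I)/4 = -I)
(Z((0 - 2)/(6 - 1), 9) + A)*(-56) + R = (-(0 - 2)/(6 - 1) - 8)*(-56) + 13102 = (-(-2)/5 - 8)*(-56) + 13102 = (-1*(-⅖) - 8)*(-56) + 13102 = (⅖ - 8)*(-56) + 13102 = -38/5*(-56) + 13102 = 2128/5 + 13102 = 67638/5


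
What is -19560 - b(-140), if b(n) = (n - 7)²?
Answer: -41169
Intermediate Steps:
b(n) = (-7 + n)²
-19560 - b(-140) = -19560 - (-7 - 140)² = -19560 - 1*(-147)² = -19560 - 1*21609 = -19560 - 21609 = -41169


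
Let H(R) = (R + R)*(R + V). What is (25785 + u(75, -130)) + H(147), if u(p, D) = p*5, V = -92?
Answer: 42330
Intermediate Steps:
u(p, D) = 5*p
H(R) = 2*R*(-92 + R) (H(R) = (R + R)*(R - 92) = (2*R)*(-92 + R) = 2*R*(-92 + R))
(25785 + u(75, -130)) + H(147) = (25785 + 5*75) + 2*147*(-92 + 147) = (25785 + 375) + 2*147*55 = 26160 + 16170 = 42330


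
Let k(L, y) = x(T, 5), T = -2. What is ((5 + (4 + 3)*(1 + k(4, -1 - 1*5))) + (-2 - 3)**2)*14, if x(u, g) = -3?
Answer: 224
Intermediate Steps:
k(L, y) = -3
((5 + (4 + 3)*(1 + k(4, -1 - 1*5))) + (-2 - 3)**2)*14 = ((5 + (4 + 3)*(1 - 3)) + (-2 - 3)**2)*14 = ((5 + 7*(-2)) + (-5)**2)*14 = ((5 - 14) + 25)*14 = (-9 + 25)*14 = 16*14 = 224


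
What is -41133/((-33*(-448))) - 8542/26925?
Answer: -411263651/132686400 ≈ -3.0995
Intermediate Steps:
-41133/((-33*(-448))) - 8542/26925 = -41133/14784 - 8542*1/26925 = -41133*1/14784 - 8542/26925 = -13711/4928 - 8542/26925 = -411263651/132686400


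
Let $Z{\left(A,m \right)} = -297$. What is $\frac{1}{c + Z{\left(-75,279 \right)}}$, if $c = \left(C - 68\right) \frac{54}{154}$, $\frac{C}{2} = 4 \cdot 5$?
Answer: $- \frac{11}{3375} \approx -0.0032593$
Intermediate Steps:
$C = 40$ ($C = 2 \cdot 4 \cdot 5 = 2 \cdot 20 = 40$)
$c = - \frac{108}{11}$ ($c = \left(40 - 68\right) \frac{54}{154} = - 28 \cdot 54 \cdot \frac{1}{154} = \left(-28\right) \frac{27}{77} = - \frac{108}{11} \approx -9.8182$)
$\frac{1}{c + Z{\left(-75,279 \right)}} = \frac{1}{- \frac{108}{11} - 297} = \frac{1}{- \frac{3375}{11}} = - \frac{11}{3375}$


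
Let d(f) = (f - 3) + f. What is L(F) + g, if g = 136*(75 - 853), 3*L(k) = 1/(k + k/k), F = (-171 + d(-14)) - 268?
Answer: -148871857/1407 ≈ -1.0581e+5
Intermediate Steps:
d(f) = -3 + 2*f (d(f) = (-3 + f) + f = -3 + 2*f)
F = -470 (F = (-171 + (-3 + 2*(-14))) - 268 = (-171 + (-3 - 28)) - 268 = (-171 - 31) - 268 = -202 - 268 = -470)
L(k) = 1/(3*(1 + k)) (L(k) = 1/(3*(k + k/k)) = 1/(3*(k + 1)) = 1/(3*(1 + k)))
g = -105808 (g = 136*(-778) = -105808)
L(F) + g = 1/(3*(1 - 470)) - 105808 = (⅓)/(-469) - 105808 = (⅓)*(-1/469) - 105808 = -1/1407 - 105808 = -148871857/1407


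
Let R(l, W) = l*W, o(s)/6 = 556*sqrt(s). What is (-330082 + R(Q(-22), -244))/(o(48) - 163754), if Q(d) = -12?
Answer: 13393194029/6570296377 + 1091385744*sqrt(3)/6570296377 ≈ 2.3262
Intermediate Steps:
o(s) = 3336*sqrt(s) (o(s) = 6*(556*sqrt(s)) = 3336*sqrt(s))
R(l, W) = W*l
(-330082 + R(Q(-22), -244))/(o(48) - 163754) = (-330082 - 244*(-12))/(3336*sqrt(48) - 163754) = (-330082 + 2928)/(3336*(4*sqrt(3)) - 163754) = -327154/(13344*sqrt(3) - 163754) = -327154/(-163754 + 13344*sqrt(3))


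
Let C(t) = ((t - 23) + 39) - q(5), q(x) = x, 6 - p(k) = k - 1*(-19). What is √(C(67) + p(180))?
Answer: I*√115 ≈ 10.724*I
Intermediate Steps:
p(k) = -13 - k (p(k) = 6 - (k - 1*(-19)) = 6 - (k + 19) = 6 - (19 + k) = 6 + (-19 - k) = -13 - k)
C(t) = 11 + t (C(t) = ((t - 23) + 39) - 1*5 = ((-23 + t) + 39) - 5 = (16 + t) - 5 = 11 + t)
√(C(67) + p(180)) = √((11 + 67) + (-13 - 1*180)) = √(78 + (-13 - 180)) = √(78 - 193) = √(-115) = I*√115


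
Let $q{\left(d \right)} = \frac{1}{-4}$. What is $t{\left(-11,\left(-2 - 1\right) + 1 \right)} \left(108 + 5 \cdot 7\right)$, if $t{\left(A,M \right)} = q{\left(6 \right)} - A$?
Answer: $\frac{6149}{4} \approx 1537.3$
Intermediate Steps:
$q{\left(d \right)} = - \frac{1}{4}$
$t{\left(A,M \right)} = - \frac{1}{4} - A$
$t{\left(-11,\left(-2 - 1\right) + 1 \right)} \left(108 + 5 \cdot 7\right) = \left(- \frac{1}{4} - -11\right) \left(108 + 5 \cdot 7\right) = \left(- \frac{1}{4} + 11\right) \left(108 + 35\right) = \frac{43}{4} \cdot 143 = \frac{6149}{4}$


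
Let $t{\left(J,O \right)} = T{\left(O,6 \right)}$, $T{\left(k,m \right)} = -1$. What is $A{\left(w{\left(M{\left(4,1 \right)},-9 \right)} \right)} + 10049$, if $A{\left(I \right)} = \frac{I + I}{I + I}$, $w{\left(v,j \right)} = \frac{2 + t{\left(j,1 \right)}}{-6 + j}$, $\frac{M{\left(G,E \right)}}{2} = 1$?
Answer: $10050$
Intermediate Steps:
$M{\left(G,E \right)} = 2$ ($M{\left(G,E \right)} = 2 \cdot 1 = 2$)
$t{\left(J,O \right)} = -1$
$w{\left(v,j \right)} = \frac{1}{-6 + j}$ ($w{\left(v,j \right)} = \frac{2 - 1}{-6 + j} = 1 \frac{1}{-6 + j} = \frac{1}{-6 + j}$)
$A{\left(I \right)} = 1$ ($A{\left(I \right)} = \frac{2 I}{2 I} = 2 I \frac{1}{2 I} = 1$)
$A{\left(w{\left(M{\left(4,1 \right)},-9 \right)} \right)} + 10049 = 1 + 10049 = 10050$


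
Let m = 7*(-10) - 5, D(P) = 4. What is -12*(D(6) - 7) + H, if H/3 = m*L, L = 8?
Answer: -1764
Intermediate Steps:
m = -75 (m = -70 - 5 = -75)
H = -1800 (H = 3*(-75*8) = 3*(-600) = -1800)
-12*(D(6) - 7) + H = -12*(4 - 7) - 1800 = -12*(-3) - 1800 = 36 - 1800 = -1764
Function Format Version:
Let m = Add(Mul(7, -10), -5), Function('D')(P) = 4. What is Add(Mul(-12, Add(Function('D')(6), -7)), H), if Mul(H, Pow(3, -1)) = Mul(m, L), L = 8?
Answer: -1764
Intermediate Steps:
m = -75 (m = Add(-70, -5) = -75)
H = -1800 (H = Mul(3, Mul(-75, 8)) = Mul(3, -600) = -1800)
Add(Mul(-12, Add(Function('D')(6), -7)), H) = Add(Mul(-12, Add(4, -7)), -1800) = Add(Mul(-12, -3), -1800) = Add(36, -1800) = -1764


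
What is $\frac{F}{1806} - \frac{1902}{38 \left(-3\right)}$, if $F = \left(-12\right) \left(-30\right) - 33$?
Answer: $\frac{192905}{11438} \approx 16.865$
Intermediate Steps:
$F = 327$ ($F = 360 - 33 = 327$)
$\frac{F}{1806} - \frac{1902}{38 \left(-3\right)} = \frac{327}{1806} - \frac{1902}{38 \left(-3\right)} = 327 \cdot \frac{1}{1806} - \frac{1902}{-114} = \frac{109}{602} - - \frac{317}{19} = \frac{109}{602} + \frac{317}{19} = \frac{192905}{11438}$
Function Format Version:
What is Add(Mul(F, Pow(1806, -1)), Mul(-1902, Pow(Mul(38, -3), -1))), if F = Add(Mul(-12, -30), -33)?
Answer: Rational(192905, 11438) ≈ 16.865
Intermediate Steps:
F = 327 (F = Add(360, -33) = 327)
Add(Mul(F, Pow(1806, -1)), Mul(-1902, Pow(Mul(38, -3), -1))) = Add(Mul(327, Pow(1806, -1)), Mul(-1902, Pow(Mul(38, -3), -1))) = Add(Mul(327, Rational(1, 1806)), Mul(-1902, Pow(-114, -1))) = Add(Rational(109, 602), Mul(-1902, Rational(-1, 114))) = Add(Rational(109, 602), Rational(317, 19)) = Rational(192905, 11438)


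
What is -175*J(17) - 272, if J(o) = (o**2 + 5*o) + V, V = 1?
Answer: -65897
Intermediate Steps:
J(o) = 1 + o**2 + 5*o (J(o) = (o**2 + 5*o) + 1 = 1 + o**2 + 5*o)
-175*J(17) - 272 = -175*(1 + 17**2 + 5*17) - 272 = -175*(1 + 289 + 85) - 272 = -175*375 - 272 = -65625 - 272 = -65897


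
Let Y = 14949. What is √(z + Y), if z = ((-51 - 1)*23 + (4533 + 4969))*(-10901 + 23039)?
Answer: √100833177 ≈ 10042.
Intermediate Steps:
z = 100818228 (z = (-52*23 + 9502)*12138 = (-1196 + 9502)*12138 = 8306*12138 = 100818228)
√(z + Y) = √(100818228 + 14949) = √100833177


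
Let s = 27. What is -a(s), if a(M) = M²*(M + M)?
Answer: -39366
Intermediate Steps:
a(M) = 2*M³ (a(M) = M²*(2*M) = 2*M³)
-a(s) = -2*27³ = -2*19683 = -1*39366 = -39366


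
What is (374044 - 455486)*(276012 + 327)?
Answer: -22505600838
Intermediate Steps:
(374044 - 455486)*(276012 + 327) = -81442*276339 = -22505600838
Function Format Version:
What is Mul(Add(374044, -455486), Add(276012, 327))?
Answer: -22505600838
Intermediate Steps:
Mul(Add(374044, -455486), Add(276012, 327)) = Mul(-81442, 276339) = -22505600838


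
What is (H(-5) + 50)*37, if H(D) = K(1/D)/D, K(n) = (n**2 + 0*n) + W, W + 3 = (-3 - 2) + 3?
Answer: 235838/125 ≈ 1886.7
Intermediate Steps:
W = -5 (W = -3 + ((-3 - 2) + 3) = -3 + (-5 + 3) = -3 - 2 = -5)
K(n) = -5 + n**2 (K(n) = (n**2 + 0*n) - 5 = (n**2 + 0) - 5 = n**2 - 5 = -5 + n**2)
H(D) = (-5 + D**(-2))/D (H(D) = (-5 + (1/D)**2)/D = (-5 + D**(-2))/D)
(H(-5) + 50)*37 = (((-5)**(-3) - 5/(-5)) + 50)*37 = ((-1/125 - 5*(-1/5)) + 50)*37 = ((-1/125 + 1) + 50)*37 = (124/125 + 50)*37 = (6374/125)*37 = 235838/125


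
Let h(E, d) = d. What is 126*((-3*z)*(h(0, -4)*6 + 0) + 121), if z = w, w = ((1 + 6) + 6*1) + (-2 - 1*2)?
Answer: 96894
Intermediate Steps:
w = 9 (w = (7 + 6) + (-2 - 2) = 13 - 4 = 9)
z = 9
126*((-3*z)*(h(0, -4)*6 + 0) + 121) = 126*((-3*9)*(-4*6 + 0) + 121) = 126*(-27*(-24 + 0) + 121) = 126*(-27*(-24) + 121) = 126*(648 + 121) = 126*769 = 96894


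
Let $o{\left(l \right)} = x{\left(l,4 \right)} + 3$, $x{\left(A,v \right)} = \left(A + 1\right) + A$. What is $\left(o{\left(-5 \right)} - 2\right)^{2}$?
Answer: $64$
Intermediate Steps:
$x{\left(A,v \right)} = 1 + 2 A$ ($x{\left(A,v \right)} = \left(1 + A\right) + A = 1 + 2 A$)
$o{\left(l \right)} = 4 + 2 l$ ($o{\left(l \right)} = \left(1 + 2 l\right) + 3 = 4 + 2 l$)
$\left(o{\left(-5 \right)} - 2\right)^{2} = \left(\left(4 + 2 \left(-5\right)\right) - 2\right)^{2} = \left(\left(4 - 10\right) - 2\right)^{2} = \left(-6 - 2\right)^{2} = \left(-8\right)^{2} = 64$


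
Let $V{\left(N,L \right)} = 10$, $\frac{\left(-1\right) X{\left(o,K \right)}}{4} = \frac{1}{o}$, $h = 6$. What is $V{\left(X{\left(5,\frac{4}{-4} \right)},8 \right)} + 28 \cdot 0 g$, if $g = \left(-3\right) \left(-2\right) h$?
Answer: $10$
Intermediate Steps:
$X{\left(o,K \right)} = - \frac{4}{o}$
$g = 36$ ($g = \left(-3\right) \left(-2\right) 6 = 6 \cdot 6 = 36$)
$V{\left(X{\left(5,\frac{4}{-4} \right)},8 \right)} + 28 \cdot 0 g = 10 + 28 \cdot 0 \cdot 36 = 10 + 0 \cdot 36 = 10 + 0 = 10$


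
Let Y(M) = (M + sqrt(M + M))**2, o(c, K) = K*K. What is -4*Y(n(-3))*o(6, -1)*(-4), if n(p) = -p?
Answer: 240 + 96*sqrt(6) ≈ 475.15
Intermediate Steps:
o(c, K) = K**2
Y(M) = (M + sqrt(2)*sqrt(M))**2 (Y(M) = (M + sqrt(2*M))**2 = (M + sqrt(2)*sqrt(M))**2)
-4*Y(n(-3))*o(6, -1)*(-4) = -4*(-1*(-3) + sqrt(2)*sqrt(-1*(-3)))**2*(-1)**2*(-4) = -4*(3 + sqrt(2)*sqrt(3))**2*1*(-4) = -4*(3 + sqrt(6))**2*1*(-4) = -4*(3 + sqrt(6))**2*(-4) = -(-16)*(3 + sqrt(6))**2 = 16*(3 + sqrt(6))**2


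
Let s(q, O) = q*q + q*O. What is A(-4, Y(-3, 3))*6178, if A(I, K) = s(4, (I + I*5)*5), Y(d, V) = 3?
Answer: -2866592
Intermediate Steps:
s(q, O) = q² + O*q
A(I, K) = 16 + 120*I (A(I, K) = 4*((I + I*5)*5 + 4) = 4*((I + 5*I)*5 + 4) = 4*((6*I)*5 + 4) = 4*(30*I + 4) = 4*(4 + 30*I) = 16 + 120*I)
A(-4, Y(-3, 3))*6178 = (16 + 120*(-4))*6178 = (16 - 480)*6178 = -464*6178 = -2866592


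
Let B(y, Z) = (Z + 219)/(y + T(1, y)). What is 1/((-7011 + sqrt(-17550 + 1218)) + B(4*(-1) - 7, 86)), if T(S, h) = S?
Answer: -28166/198396217 - 8*I*sqrt(4083)/198396217 ≈ -0.00014197 - 2.5766e-6*I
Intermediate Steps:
B(y, Z) = (219 + Z)/(1 + y) (B(y, Z) = (Z + 219)/(y + 1) = (219 + Z)/(1 + y))
1/((-7011 + sqrt(-17550 + 1218)) + B(4*(-1) - 7, 86)) = 1/((-7011 + sqrt(-17550 + 1218)) + (219 + 86)/(1 + (4*(-1) - 7))) = 1/((-7011 + sqrt(-16332)) + 305/(1 + (-4 - 7))) = 1/((-7011 + 2*I*sqrt(4083)) + 305/(1 - 11)) = 1/((-7011 + 2*I*sqrt(4083)) + 305/(-10)) = 1/((-7011 + 2*I*sqrt(4083)) - 1/10*305) = 1/((-7011 + 2*I*sqrt(4083)) - 61/2) = 1/(-14083/2 + 2*I*sqrt(4083))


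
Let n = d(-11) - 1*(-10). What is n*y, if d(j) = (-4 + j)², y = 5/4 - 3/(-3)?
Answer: 2115/4 ≈ 528.75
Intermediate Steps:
y = 9/4 (y = 5*(¼) - 3*(-⅓) = 5/4 + 1 = 9/4 ≈ 2.2500)
n = 235 (n = (-4 - 11)² - 1*(-10) = (-15)² + 10 = 225 + 10 = 235)
n*y = 235*(9/4) = 2115/4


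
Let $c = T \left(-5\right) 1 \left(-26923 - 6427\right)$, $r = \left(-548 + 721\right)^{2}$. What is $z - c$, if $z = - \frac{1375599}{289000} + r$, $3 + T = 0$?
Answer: $\frac{153220355401}{289000} \approx 5.3017 \cdot 10^{5}$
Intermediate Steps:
$T = -3$ ($T = -3 + 0 = -3$)
$r = 29929$ ($r = 173^{2} = 29929$)
$c = -500250$ ($c = \left(-3\right) \left(-5\right) 1 \left(-26923 - 6427\right) = 15 \cdot 1 \left(-26923 - 6427\right) = 15 \left(-33350\right) = -500250$)
$z = \frac{8648105401}{289000}$ ($z = - \frac{1375599}{289000} + 29929 = \frac{8648105401}{289000} \approx 29924.0$)
$z - c = \frac{8648105401}{289000} - -500250 = \frac{8648105401}{289000} + 500250 = \frac{153220355401}{289000}$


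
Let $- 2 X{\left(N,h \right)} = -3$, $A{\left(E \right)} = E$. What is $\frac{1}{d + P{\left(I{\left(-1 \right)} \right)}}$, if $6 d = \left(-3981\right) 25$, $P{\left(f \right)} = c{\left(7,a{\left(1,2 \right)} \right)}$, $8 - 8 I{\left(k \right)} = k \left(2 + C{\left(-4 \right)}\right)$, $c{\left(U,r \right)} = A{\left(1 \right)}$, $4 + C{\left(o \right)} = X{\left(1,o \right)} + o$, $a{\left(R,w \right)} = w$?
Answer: $- \frac{2}{33173} \approx -6.029 \cdot 10^{-5}$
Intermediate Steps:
$X{\left(N,h \right)} = \frac{3}{2}$ ($X{\left(N,h \right)} = \left(- \frac{1}{2}\right) \left(-3\right) = \frac{3}{2}$)
$C{\left(o \right)} = - \frac{5}{2} + o$ ($C{\left(o \right)} = -4 + \left(\frac{3}{2} + o\right) = - \frac{5}{2} + o$)
$c{\left(U,r \right)} = 1$
$I{\left(k \right)} = 1 + \frac{9 k}{16}$ ($I{\left(k \right)} = 1 - \frac{k \left(2 - \frac{13}{2}\right)}{8} = 1 - \frac{k \left(- \frac{9}{2}\right)}{8} = 1 - \frac{\left(- \frac{9}{2}\right) k}{8} = 1 + \frac{9 k}{16}$)
$P{\left(f \right)} = 1$
$d = - \frac{33175}{2}$ ($d = \frac{\left(-3981\right) 25}{6} = \frac{1}{6} \left(-99525\right) = - \frac{33175}{2} \approx -16588.0$)
$\frac{1}{d + P{\left(I{\left(-1 \right)} \right)}} = \frac{1}{- \frac{33175}{2} + 1} = \frac{1}{- \frac{33173}{2}} = - \frac{2}{33173}$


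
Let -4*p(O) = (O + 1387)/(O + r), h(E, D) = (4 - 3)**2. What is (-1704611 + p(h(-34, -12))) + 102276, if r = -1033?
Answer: -1653609373/1032 ≈ -1.6023e+6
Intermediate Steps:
h(E, D) = 1 (h(E, D) = 1**2 = 1)
p(O) = -(1387 + O)/(4*(-1033 + O)) (p(O) = -(O + 1387)/(4*(O - 1033)) = -(1387 + O)/(4*(-1033 + O)))
(-1704611 + p(h(-34, -12))) + 102276 = (-1704611 + (-1387 - 1*1)/(4*(-1033 + 1))) + 102276 = (-1704611 + (1/4)*(-1387 - 1)/(-1032)) + 102276 = (-1704611 + (1/4)*(-1/1032)*(-1388)) + 102276 = (-1704611 + 347/1032) + 102276 = -1759158205/1032 + 102276 = -1653609373/1032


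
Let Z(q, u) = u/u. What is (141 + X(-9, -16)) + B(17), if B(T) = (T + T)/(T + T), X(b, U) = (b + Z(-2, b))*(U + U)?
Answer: 398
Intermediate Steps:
Z(q, u) = 1
X(b, U) = 2*U*(1 + b) (X(b, U) = (b + 1)*(U + U) = (1 + b)*(2*U) = 2*U*(1 + b))
B(T) = 1 (B(T) = (2*T)/((2*T)) = (2*T)*(1/(2*T)) = 1)
(141 + X(-9, -16)) + B(17) = (141 + 2*(-16)*(1 - 9)) + 1 = (141 + 2*(-16)*(-8)) + 1 = (141 + 256) + 1 = 397 + 1 = 398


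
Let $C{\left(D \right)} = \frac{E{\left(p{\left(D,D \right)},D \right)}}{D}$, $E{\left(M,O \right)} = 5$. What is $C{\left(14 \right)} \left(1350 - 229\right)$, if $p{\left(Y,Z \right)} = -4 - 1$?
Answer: $\frac{5605}{14} \approx 400.36$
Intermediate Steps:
$p{\left(Y,Z \right)} = -5$
$C{\left(D \right)} = \frac{5}{D}$
$C{\left(14 \right)} \left(1350 - 229\right) = \frac{5}{14} \left(1350 - 229\right) = 5 \cdot \frac{1}{14} \cdot 1121 = \frac{5}{14} \cdot 1121 = \frac{5605}{14}$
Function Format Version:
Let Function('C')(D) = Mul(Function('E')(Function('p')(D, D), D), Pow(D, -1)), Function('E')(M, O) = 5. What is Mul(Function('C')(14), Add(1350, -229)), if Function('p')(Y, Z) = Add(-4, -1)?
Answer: Rational(5605, 14) ≈ 400.36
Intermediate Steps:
Function('p')(Y, Z) = -5
Function('C')(D) = Mul(5, Pow(D, -1))
Mul(Function('C')(14), Add(1350, -229)) = Mul(Mul(5, Pow(14, -1)), Add(1350, -229)) = Mul(Mul(5, Rational(1, 14)), 1121) = Mul(Rational(5, 14), 1121) = Rational(5605, 14)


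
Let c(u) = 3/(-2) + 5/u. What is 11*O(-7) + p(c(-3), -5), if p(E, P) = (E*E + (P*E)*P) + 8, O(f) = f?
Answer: -4973/36 ≈ -138.14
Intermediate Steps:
c(u) = -3/2 + 5/u (c(u) = 3*(-½) + 5/u = -3/2 + 5/u)
p(E, P) = 8 + E² + E*P² (p(E, P) = (E² + (E*P)*P) + 8 = (E² + E*P²) + 8 = 8 + E² + E*P²)
11*O(-7) + p(c(-3), -5) = 11*(-7) + (8 + (-3/2 + 5/(-3))² + (-3/2 + 5/(-3))*(-5)²) = -77 + (8 + (-3/2 + 5*(-⅓))² + (-3/2 + 5*(-⅓))*25) = -77 + (8 + (-3/2 - 5/3)² + (-3/2 - 5/3)*25) = -77 + (8 + (-19/6)² - 19/6*25) = -77 + (8 + 361/36 - 475/6) = -77 - 2201/36 = -4973/36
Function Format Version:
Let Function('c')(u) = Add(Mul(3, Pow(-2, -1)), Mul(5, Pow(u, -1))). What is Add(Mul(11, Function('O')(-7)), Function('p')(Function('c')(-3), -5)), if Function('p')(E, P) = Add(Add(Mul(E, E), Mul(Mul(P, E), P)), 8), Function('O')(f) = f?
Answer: Rational(-4973, 36) ≈ -138.14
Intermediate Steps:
Function('c')(u) = Add(Rational(-3, 2), Mul(5, Pow(u, -1))) (Function('c')(u) = Add(Mul(3, Rational(-1, 2)), Mul(5, Pow(u, -1))) = Add(Rational(-3, 2), Mul(5, Pow(u, -1))))
Function('p')(E, P) = Add(8, Pow(E, 2), Mul(E, Pow(P, 2))) (Function('p')(E, P) = Add(Add(Pow(E, 2), Mul(Mul(E, P), P)), 8) = Add(Add(Pow(E, 2), Mul(E, Pow(P, 2))), 8) = Add(8, Pow(E, 2), Mul(E, Pow(P, 2))))
Add(Mul(11, Function('O')(-7)), Function('p')(Function('c')(-3), -5)) = Add(Mul(11, -7), Add(8, Pow(Add(Rational(-3, 2), Mul(5, Pow(-3, -1))), 2), Mul(Add(Rational(-3, 2), Mul(5, Pow(-3, -1))), Pow(-5, 2)))) = Add(-77, Add(8, Pow(Add(Rational(-3, 2), Mul(5, Rational(-1, 3))), 2), Mul(Add(Rational(-3, 2), Mul(5, Rational(-1, 3))), 25))) = Add(-77, Add(8, Pow(Add(Rational(-3, 2), Rational(-5, 3)), 2), Mul(Add(Rational(-3, 2), Rational(-5, 3)), 25))) = Add(-77, Add(8, Pow(Rational(-19, 6), 2), Mul(Rational(-19, 6), 25))) = Add(-77, Add(8, Rational(361, 36), Rational(-475, 6))) = Add(-77, Rational(-2201, 36)) = Rational(-4973, 36)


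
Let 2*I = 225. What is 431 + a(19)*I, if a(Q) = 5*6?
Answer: 3806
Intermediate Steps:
I = 225/2 (I = (1/2)*225 = 225/2 ≈ 112.50)
a(Q) = 30
431 + a(19)*I = 431 + 30*(225/2) = 431 + 3375 = 3806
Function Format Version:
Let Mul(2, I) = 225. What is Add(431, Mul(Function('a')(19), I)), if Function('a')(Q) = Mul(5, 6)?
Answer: 3806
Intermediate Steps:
I = Rational(225, 2) (I = Mul(Rational(1, 2), 225) = Rational(225, 2) ≈ 112.50)
Function('a')(Q) = 30
Add(431, Mul(Function('a')(19), I)) = Add(431, Mul(30, Rational(225, 2))) = Add(431, 3375) = 3806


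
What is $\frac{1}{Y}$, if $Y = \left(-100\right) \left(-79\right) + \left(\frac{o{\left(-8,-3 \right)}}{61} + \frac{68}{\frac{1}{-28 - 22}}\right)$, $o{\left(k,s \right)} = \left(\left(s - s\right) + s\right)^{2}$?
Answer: $\frac{61}{274509} \approx 0.00022221$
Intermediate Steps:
$o{\left(k,s \right)} = s^{2}$ ($o{\left(k,s \right)} = \left(0 + s\right)^{2} = s^{2}$)
$Y = \frac{274509}{61}$ ($Y = \left(-100\right) \left(-79\right) + \left(\frac{\left(-3\right)^{2}}{61} + \frac{68}{\frac{1}{-28 - 22}}\right) = 7900 + \left(9 \cdot \frac{1}{61} + \frac{68}{\frac{1}{-50}}\right) = 7900 + \left(\frac{9}{61} + \frac{68}{- \frac{1}{50}}\right) = 7900 + \left(\frac{9}{61} + 68 \left(-50\right)\right) = 7900 + \left(\frac{9}{61} - 3400\right) = 7900 - \frac{207391}{61} = \frac{274509}{61} \approx 4500.1$)
$\frac{1}{Y} = \frac{1}{\frac{274509}{61}} = \frac{61}{274509}$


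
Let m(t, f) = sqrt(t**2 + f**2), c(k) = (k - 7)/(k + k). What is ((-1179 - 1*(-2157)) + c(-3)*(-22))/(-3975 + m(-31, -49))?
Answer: -3741800/15797263 - 115784*sqrt(2)/47391789 ≈ -0.24032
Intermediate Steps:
c(k) = (-7 + k)/(2*k) (c(k) = (-7 + k)/((2*k)) = (-7 + k)*(1/(2*k)) = (-7 + k)/(2*k))
m(t, f) = sqrt(f**2 + t**2)
((-1179 - 1*(-2157)) + c(-3)*(-22))/(-3975 + m(-31, -49)) = ((-1179 - 1*(-2157)) + ((1/2)*(-7 - 3)/(-3))*(-22))/(-3975 + sqrt((-49)**2 + (-31)**2)) = ((-1179 + 2157) + ((1/2)*(-1/3)*(-10))*(-22))/(-3975 + sqrt(2401 + 961)) = (978 + (5/3)*(-22))/(-3975 + sqrt(3362)) = (978 - 110/3)/(-3975 + 41*sqrt(2)) = 2824/(3*(-3975 + 41*sqrt(2)))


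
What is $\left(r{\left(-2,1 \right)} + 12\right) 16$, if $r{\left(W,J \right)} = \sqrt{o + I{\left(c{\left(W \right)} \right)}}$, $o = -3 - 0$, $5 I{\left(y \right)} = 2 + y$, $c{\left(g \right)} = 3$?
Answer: $192 + 16 i \sqrt{2} \approx 192.0 + 22.627 i$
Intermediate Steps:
$I{\left(y \right)} = \frac{2}{5} + \frac{y}{5}$ ($I{\left(y \right)} = \frac{2 + y}{5} = \frac{2}{5} + \frac{y}{5}$)
$o = -3$ ($o = -3 + 0 = -3$)
$r{\left(W,J \right)} = i \sqrt{2}$ ($r{\left(W,J \right)} = \sqrt{-3 + \left(\frac{2}{5} + \frac{1}{5} \cdot 3\right)} = \sqrt{-3 + \left(\frac{2}{5} + \frac{3}{5}\right)} = \sqrt{-3 + 1} = \sqrt{-2} = i \sqrt{2}$)
$\left(r{\left(-2,1 \right)} + 12\right) 16 = \left(i \sqrt{2} + 12\right) 16 = \left(12 + i \sqrt{2}\right) 16 = 192 + 16 i \sqrt{2}$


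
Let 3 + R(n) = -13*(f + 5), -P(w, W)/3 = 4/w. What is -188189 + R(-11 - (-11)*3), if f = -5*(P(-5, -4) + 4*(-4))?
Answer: -189141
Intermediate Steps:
P(w, W) = -12/w
f = 68 (f = -5*(-12/(-5) + 4*(-4)) = -5*(-12*(-⅕) - 16) = -5*(12/5 - 16) = -5*(-68/5) = 68)
R(n) = -952 (R(n) = -3 - 13*(68 + 5) = -3 - 13*73 = -3 - 949 = -952)
-188189 + R(-11 - (-11)*3) = -188189 - 952 = -189141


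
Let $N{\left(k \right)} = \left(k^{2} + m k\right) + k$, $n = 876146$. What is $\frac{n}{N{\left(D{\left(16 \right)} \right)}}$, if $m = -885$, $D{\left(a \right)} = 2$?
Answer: $- \frac{438073}{882} \approx -496.68$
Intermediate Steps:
$N{\left(k \right)} = k^{2} - 884 k$ ($N{\left(k \right)} = \left(k^{2} - 885 k\right) + k = k^{2} - 884 k$)
$\frac{n}{N{\left(D{\left(16 \right)} \right)}} = \frac{876146}{2 \left(-884 + 2\right)} = \frac{876146}{2 \left(-882\right)} = \frac{876146}{-1764} = 876146 \left(- \frac{1}{1764}\right) = - \frac{438073}{882}$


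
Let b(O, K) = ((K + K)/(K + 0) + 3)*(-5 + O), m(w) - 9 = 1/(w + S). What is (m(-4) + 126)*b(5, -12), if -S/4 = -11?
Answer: 0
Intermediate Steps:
S = 44 (S = -4*(-11) = 44)
m(w) = 9 + 1/(44 + w) (m(w) = 9 + 1/(w + 44) = 9 + 1/(44 + w))
b(O, K) = -25 + 5*O (b(O, K) = ((2*K)/K + 3)*(-5 + O) = (2 + 3)*(-5 + O) = 5*(-5 + O) = -25 + 5*O)
(m(-4) + 126)*b(5, -12) = ((397 + 9*(-4))/(44 - 4) + 126)*(-25 + 5*5) = ((397 - 36)/40 + 126)*(-25 + 25) = ((1/40)*361 + 126)*0 = (361/40 + 126)*0 = (5401/40)*0 = 0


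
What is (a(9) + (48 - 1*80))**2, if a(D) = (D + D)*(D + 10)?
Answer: 96100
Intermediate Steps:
a(D) = 2*D*(10 + D) (a(D) = (2*D)*(10 + D) = 2*D*(10 + D))
(a(9) + (48 - 1*80))**2 = (2*9*(10 + 9) + (48 - 1*80))**2 = (2*9*19 + (48 - 80))**2 = (342 - 32)**2 = 310**2 = 96100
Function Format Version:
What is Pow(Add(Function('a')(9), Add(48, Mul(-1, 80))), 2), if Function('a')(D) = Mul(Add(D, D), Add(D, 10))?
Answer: 96100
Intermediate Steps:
Function('a')(D) = Mul(2, D, Add(10, D)) (Function('a')(D) = Mul(Mul(2, D), Add(10, D)) = Mul(2, D, Add(10, D)))
Pow(Add(Function('a')(9), Add(48, Mul(-1, 80))), 2) = Pow(Add(Mul(2, 9, Add(10, 9)), Add(48, Mul(-1, 80))), 2) = Pow(Add(Mul(2, 9, 19), Add(48, -80)), 2) = Pow(Add(342, -32), 2) = Pow(310, 2) = 96100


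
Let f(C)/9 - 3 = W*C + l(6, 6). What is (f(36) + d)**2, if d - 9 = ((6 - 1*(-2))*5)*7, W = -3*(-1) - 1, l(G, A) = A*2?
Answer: 1149184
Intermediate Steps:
l(G, A) = 2*A
W = 2 (W = 3 - 1 = 2)
f(C) = 135 + 18*C (f(C) = 27 + 9*(2*C + 2*6) = 27 + 9*(2*C + 12) = 27 + 9*(12 + 2*C) = 27 + (108 + 18*C) = 135 + 18*C)
d = 289 (d = 9 + ((6 - 1*(-2))*5)*7 = 9 + ((6 + 2)*5)*7 = 9 + (8*5)*7 = 9 + 40*7 = 9 + 280 = 289)
(f(36) + d)**2 = ((135 + 18*36) + 289)**2 = ((135 + 648) + 289)**2 = (783 + 289)**2 = 1072**2 = 1149184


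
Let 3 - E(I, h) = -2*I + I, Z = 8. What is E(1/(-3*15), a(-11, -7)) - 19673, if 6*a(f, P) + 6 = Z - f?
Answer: -885151/45 ≈ -19670.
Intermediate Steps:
a(f, P) = ⅓ - f/6 (a(f, P) = -1 + (8 - f)/6 = -1 + (4/3 - f/6) = ⅓ - f/6)
E(I, h) = 3 + I (E(I, h) = 3 - (-2*I + I) = 3 - (-1)*I = 3 + I)
E(1/(-3*15), a(-11, -7)) - 19673 = (3 + 1/(-3*15)) - 19673 = (3 + 1/(-45)) - 19673 = (3 - 1/45) - 19673 = 134/45 - 19673 = -885151/45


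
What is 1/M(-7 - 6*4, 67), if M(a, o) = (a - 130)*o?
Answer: -1/10787 ≈ -9.2704e-5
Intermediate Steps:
M(a, o) = o*(-130 + a) (M(a, o) = (-130 + a)*o = o*(-130 + a))
1/M(-7 - 6*4, 67) = 1/(67*(-130 + (-7 - 6*4))) = 1/(67*(-130 + (-7 - 24))) = 1/(67*(-130 - 31)) = 1/(67*(-161)) = 1/(-10787) = -1/10787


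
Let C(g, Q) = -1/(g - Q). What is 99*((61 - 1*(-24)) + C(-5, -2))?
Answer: 8448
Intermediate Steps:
99*((61 - 1*(-24)) + C(-5, -2)) = 99*((61 - 1*(-24)) + 1/(-2 - 1*(-5))) = 99*((61 + 24) + 1/(-2 + 5)) = 99*(85 + 1/3) = 99*(85 + ⅓) = 99*(256/3) = 8448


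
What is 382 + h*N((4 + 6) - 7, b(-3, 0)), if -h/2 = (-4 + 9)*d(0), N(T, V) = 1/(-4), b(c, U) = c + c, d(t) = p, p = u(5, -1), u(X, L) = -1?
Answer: 759/2 ≈ 379.50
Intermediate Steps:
p = -1
d(t) = -1
b(c, U) = 2*c
N(T, V) = -¼
h = 10 (h = -2*(-4 + 9)*(-1) = -10*(-1) = -2*(-5) = 10)
382 + h*N((4 + 6) - 7, b(-3, 0)) = 382 + 10*(-¼) = 382 - 5/2 = 759/2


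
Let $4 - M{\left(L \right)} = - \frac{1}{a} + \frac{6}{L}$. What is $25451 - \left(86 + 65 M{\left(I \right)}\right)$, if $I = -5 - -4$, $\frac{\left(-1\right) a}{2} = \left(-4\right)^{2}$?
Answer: $\frac{790945}{32} \approx 24717.0$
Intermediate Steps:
$a = -32$ ($a = - 2 \left(-4\right)^{2} = \left(-2\right) 16 = -32$)
$I = -1$ ($I = -5 + 4 = -1$)
$M{\left(L \right)} = \frac{127}{32} - \frac{6}{L}$ ($M{\left(L \right)} = 4 - \left(- \frac{1}{-32} + \frac{6}{L}\right) = 4 - \left(\left(-1\right) \left(- \frac{1}{32}\right) + \frac{6}{L}\right) = 4 - \left(\frac{1}{32} + \frac{6}{L}\right) = \frac{127}{32} - \frac{6}{L}$)
$25451 - \left(86 + 65 M{\left(I \right)}\right) = 25451 - \left(86 + 65 \left(\frac{127}{32} - \frac{6}{-1}\right)\right) = 25451 - \left(86 + 65 \left(\frac{127}{32} - -6\right)\right) = 25451 - \left(86 + 65 \left(\frac{127}{32} + 6\right)\right) = 25451 - \frac{23487}{32} = \frac{790945}{32}$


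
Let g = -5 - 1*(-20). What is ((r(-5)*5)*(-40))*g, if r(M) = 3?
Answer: -9000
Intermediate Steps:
g = 15 (g = -5 + 20 = 15)
((r(-5)*5)*(-40))*g = ((3*5)*(-40))*15 = (15*(-40))*15 = -600*15 = -9000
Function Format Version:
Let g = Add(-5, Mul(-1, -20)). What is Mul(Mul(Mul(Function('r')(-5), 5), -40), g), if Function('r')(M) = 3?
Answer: -9000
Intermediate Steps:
g = 15 (g = Add(-5, 20) = 15)
Mul(Mul(Mul(Function('r')(-5), 5), -40), g) = Mul(Mul(Mul(3, 5), -40), 15) = Mul(Mul(15, -40), 15) = Mul(-600, 15) = -9000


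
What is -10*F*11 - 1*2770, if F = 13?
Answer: -4200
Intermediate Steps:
-10*F*11 - 1*2770 = -10*13*11 - 1*2770 = -130*11 - 2770 = -1430 - 2770 = -4200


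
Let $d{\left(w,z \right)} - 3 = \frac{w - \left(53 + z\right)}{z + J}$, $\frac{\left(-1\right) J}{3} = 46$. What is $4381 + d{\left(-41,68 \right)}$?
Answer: $\frac{153521}{35} \approx 4386.3$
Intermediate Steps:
$J = -138$ ($J = \left(-3\right) 46 = -138$)
$d{\left(w,z \right)} = 3 + \frac{-53 + w - z}{-138 + z}$ ($d{\left(w,z \right)} = 3 + \frac{w - \left(53 + z\right)}{z - 138} = 3 + \frac{-53 + w - z}{-138 + z}$)
$4381 + d{\left(-41,68 \right)} = 4381 + \frac{-467 - 41 + 2 \cdot 68}{-138 + 68} = 4381 + \frac{-467 - 41 + 136}{-70} = 4381 - - \frac{186}{35} = 4381 + \frac{186}{35} = \frac{153521}{35}$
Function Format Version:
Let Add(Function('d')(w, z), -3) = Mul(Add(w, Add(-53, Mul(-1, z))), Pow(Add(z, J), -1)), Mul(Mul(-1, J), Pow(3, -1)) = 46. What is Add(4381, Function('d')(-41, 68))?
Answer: Rational(153521, 35) ≈ 4386.3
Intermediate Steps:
J = -138 (J = Mul(-3, 46) = -138)
Function('d')(w, z) = Add(3, Mul(Pow(Add(-138, z), -1), Add(-53, w, Mul(-1, z)))) (Function('d')(w, z) = Add(3, Mul(Add(w, Add(-53, Mul(-1, z))), Pow(Add(z, -138), -1))) = Add(3, Mul(Add(-53, w, Mul(-1, z)), Pow(Add(-138, z), -1))) = Add(3, Mul(Pow(Add(-138, z), -1), Add(-53, w, Mul(-1, z)))))
Add(4381, Function('d')(-41, 68)) = Add(4381, Mul(Pow(Add(-138, 68), -1), Add(-467, -41, Mul(2, 68)))) = Add(4381, Mul(Pow(-70, -1), Add(-467, -41, 136))) = Add(4381, Mul(Rational(-1, 70), -372)) = Add(4381, Rational(186, 35)) = Rational(153521, 35)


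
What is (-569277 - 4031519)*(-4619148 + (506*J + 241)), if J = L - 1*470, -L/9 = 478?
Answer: 32359878097044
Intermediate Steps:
L = -4302 (L = -9*478 = -4302)
J = -4772 (J = -4302 - 1*470 = -4302 - 470 = -4772)
(-569277 - 4031519)*(-4619148 + (506*J + 241)) = (-569277 - 4031519)*(-4619148 + (506*(-4772) + 241)) = -4600796*(-4619148 + (-2414632 + 241)) = -4600796*(-4619148 - 2414391) = -4600796*(-7033539) = 32359878097044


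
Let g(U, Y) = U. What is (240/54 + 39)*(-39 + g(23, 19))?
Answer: -6256/9 ≈ -695.11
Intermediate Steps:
(240/54 + 39)*(-39 + g(23, 19)) = (240/54 + 39)*(-39 + 23) = (240*(1/54) + 39)*(-16) = (40/9 + 39)*(-16) = (391/9)*(-16) = -6256/9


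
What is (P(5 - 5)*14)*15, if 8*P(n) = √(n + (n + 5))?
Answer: 105*√5/4 ≈ 58.697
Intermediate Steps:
P(n) = √(5 + 2*n)/8 (P(n) = √(n + (n + 5))/8 = √(n + (5 + n))/8 = √(5 + 2*n)/8)
(P(5 - 5)*14)*15 = ((√(5 + 2*(5 - 5))/8)*14)*15 = ((√(5 + 2*0)/8)*14)*15 = ((√(5 + 0)/8)*14)*15 = ((√5/8)*14)*15 = (7*√5/4)*15 = 105*√5/4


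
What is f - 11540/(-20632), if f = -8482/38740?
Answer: 8501843/24977615 ≈ 0.34038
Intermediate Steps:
f = -4241/19370 (f = -8482*1/38740 = -4241/19370 ≈ -0.21895)
f - 11540/(-20632) = -4241/19370 - 11540/(-20632) = -4241/19370 - 11540*(-1)/20632 = -4241/19370 - 1*(-2885/5158) = -4241/19370 + 2885/5158 = 8501843/24977615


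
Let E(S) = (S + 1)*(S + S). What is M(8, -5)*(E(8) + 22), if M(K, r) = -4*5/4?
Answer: -830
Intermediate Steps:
E(S) = 2*S*(1 + S) (E(S) = (1 + S)*(2*S) = 2*S*(1 + S))
M(K, r) = -5 (M(K, r) = -20*1/4 = -5)
M(8, -5)*(E(8) + 22) = -5*(2*8*(1 + 8) + 22) = -5*(2*8*9 + 22) = -5*(144 + 22) = -5*166 = -830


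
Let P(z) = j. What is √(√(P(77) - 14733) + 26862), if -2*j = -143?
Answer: √(107448 + 2*I*√58646)/2 ≈ 163.9 + 0.36939*I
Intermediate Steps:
j = 143/2 (j = -½*(-143) = 143/2 ≈ 71.500)
P(z) = 143/2
√(√(P(77) - 14733) + 26862) = √(√(143/2 - 14733) + 26862) = √(√(-29323/2) + 26862) = √(I*√58646/2 + 26862) = √(26862 + I*√58646/2)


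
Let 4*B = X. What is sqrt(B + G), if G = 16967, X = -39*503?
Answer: sqrt(48251)/2 ≈ 109.83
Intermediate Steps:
X = -19617
B = -19617/4 (B = (1/4)*(-19617) = -19617/4 ≈ -4904.3)
sqrt(B + G) = sqrt(-19617/4 + 16967) = sqrt(48251/4) = sqrt(48251)/2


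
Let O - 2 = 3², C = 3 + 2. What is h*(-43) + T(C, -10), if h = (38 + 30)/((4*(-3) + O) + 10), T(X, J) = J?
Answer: -3014/9 ≈ -334.89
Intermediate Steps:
C = 5
O = 11 (O = 2 + 3² = 2 + 9 = 11)
h = 68/9 (h = (38 + 30)/((4*(-3) + 11) + 10) = 68/((-12 + 11) + 10) = 68/(-1 + 10) = 68/9 ≈ 7.5556)
h*(-43) + T(C, -10) = (68/9)*(-43) - 10 = -2924/9 - 10 = -3014/9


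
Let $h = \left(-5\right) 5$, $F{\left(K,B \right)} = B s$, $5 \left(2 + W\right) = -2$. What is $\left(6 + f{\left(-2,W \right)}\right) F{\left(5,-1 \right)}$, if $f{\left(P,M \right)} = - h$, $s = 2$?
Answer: $-62$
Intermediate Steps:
$W = - \frac{12}{5}$ ($W = -2 + \frac{1}{5} \left(-2\right) = -2 - \frac{2}{5} = - \frac{12}{5} \approx -2.4$)
$F{\left(K,B \right)} = 2 B$ ($F{\left(K,B \right)} = B 2 = 2 B$)
$h = -25$
$f{\left(P,M \right)} = 25$ ($f{\left(P,M \right)} = \left(-1\right) \left(-25\right) = 25$)
$\left(6 + f{\left(-2,W \right)}\right) F{\left(5,-1 \right)} = \left(6 + 25\right) 2 \left(-1\right) = 31 \left(-2\right) = -62$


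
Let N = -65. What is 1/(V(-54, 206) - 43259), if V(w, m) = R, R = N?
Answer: -1/43324 ≈ -2.3082e-5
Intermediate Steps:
R = -65
V(w, m) = -65
1/(V(-54, 206) - 43259) = 1/(-65 - 43259) = 1/(-43324) = -1/43324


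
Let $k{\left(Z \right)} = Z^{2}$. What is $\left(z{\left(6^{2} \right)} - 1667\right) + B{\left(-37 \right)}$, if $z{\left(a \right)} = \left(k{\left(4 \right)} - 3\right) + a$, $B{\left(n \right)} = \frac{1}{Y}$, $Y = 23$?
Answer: $- \frac{37213}{23} \approx -1618.0$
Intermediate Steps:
$B{\left(n \right)} = \frac{1}{23}$
$z{\left(a \right)} = 13 + a$ ($z{\left(a \right)} = \left(4^{2} - 3\right) + a = \left(16 - 3\right) + a = 13 + a$)
$\left(z{\left(6^{2} \right)} - 1667\right) + B{\left(-37 \right)} = \left(\left(13 + 6^{2}\right) - 1667\right) + \frac{1}{23} = \left(\left(13 + 36\right) - 1667\right) + \frac{1}{23} = \left(49 - 1667\right) + \frac{1}{23} = -1618 + \frac{1}{23} = - \frac{37213}{23}$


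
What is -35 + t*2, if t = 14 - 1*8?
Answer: -23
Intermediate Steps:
t = 6 (t = 14 - 8 = 6)
-35 + t*2 = -35 + 6*2 = -35 + 12 = -23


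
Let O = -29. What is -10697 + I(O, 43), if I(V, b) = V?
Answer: -10726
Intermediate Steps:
-10697 + I(O, 43) = -10697 - 29 = -10726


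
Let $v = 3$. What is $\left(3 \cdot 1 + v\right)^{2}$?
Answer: $36$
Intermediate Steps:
$\left(3 \cdot 1 + v\right)^{2} = \left(3 \cdot 1 + 3\right)^{2} = \left(3 + 3\right)^{2} = 6^{2} = 36$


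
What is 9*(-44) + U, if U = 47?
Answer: -349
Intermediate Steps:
9*(-44) + U = 9*(-44) + 47 = -396 + 47 = -349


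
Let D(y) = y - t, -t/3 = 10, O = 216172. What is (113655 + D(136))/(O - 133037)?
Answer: 113821/83135 ≈ 1.3691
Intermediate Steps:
t = -30 (t = -3*10 = -30)
D(y) = 30 + y (D(y) = y - 1*(-30) = y + 30 = 30 + y)
(113655 + D(136))/(O - 133037) = (113655 + (30 + 136))/(216172 - 133037) = (113655 + 166)/83135 = 113821*(1/83135) = 113821/83135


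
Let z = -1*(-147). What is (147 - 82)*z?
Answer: 9555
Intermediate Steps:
z = 147
(147 - 82)*z = (147 - 82)*147 = 65*147 = 9555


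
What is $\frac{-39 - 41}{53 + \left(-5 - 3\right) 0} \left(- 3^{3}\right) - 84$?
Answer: $- \frac{2292}{53} \approx -43.245$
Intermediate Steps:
$\frac{-39 - 41}{53 + \left(-5 - 3\right) 0} \left(- 3^{3}\right) - 84 = - \frac{80}{53 - 0} \left(\left(-1\right) 27\right) - 84 = - \frac{80}{53 + 0} \left(-27\right) - 84 = - \frac{80}{53} \left(-27\right) - 84 = \left(-80\right) \frac{1}{53} \left(-27\right) - 84 = \left(- \frac{80}{53}\right) \left(-27\right) - 84 = \frac{2160}{53} - 84 = - \frac{2292}{53}$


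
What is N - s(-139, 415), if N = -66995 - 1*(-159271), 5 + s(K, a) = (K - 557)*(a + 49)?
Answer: 415225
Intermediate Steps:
s(K, a) = -5 + (-557 + K)*(49 + a) (s(K, a) = -5 + (K - 557)*(a + 49) = -5 + (-557 + K)*(49 + a))
N = 92276 (N = -66995 + 159271 = 92276)
N - s(-139, 415) = 92276 - (-27298 - 557*415 + 49*(-139) - 139*415) = 92276 - (-27298 - 231155 - 6811 - 57685) = 92276 - 1*(-322949) = 92276 + 322949 = 415225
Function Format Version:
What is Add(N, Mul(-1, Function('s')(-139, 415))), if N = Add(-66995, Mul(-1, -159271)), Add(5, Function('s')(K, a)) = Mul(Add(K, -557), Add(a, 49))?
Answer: 415225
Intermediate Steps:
Function('s')(K, a) = Add(-5, Mul(Add(-557, K), Add(49, a))) (Function('s')(K, a) = Add(-5, Mul(Add(K, -557), Add(a, 49))) = Add(-5, Mul(Add(-557, K), Add(49, a))))
N = 92276 (N = Add(-66995, 159271) = 92276)
Add(N, Mul(-1, Function('s')(-139, 415))) = Add(92276, Mul(-1, Add(-27298, Mul(-557, 415), Mul(49, -139), Mul(-139, 415)))) = Add(92276, Mul(-1, Add(-27298, -231155, -6811, -57685))) = Add(92276, Mul(-1, -322949)) = Add(92276, 322949) = 415225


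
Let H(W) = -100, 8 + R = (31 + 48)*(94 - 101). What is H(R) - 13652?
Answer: -13752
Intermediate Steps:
R = -561 (R = -8 + (31 + 48)*(94 - 101) = -8 + 79*(-7) = -8 - 553 = -561)
H(R) - 13652 = -100 - 13652 = -13752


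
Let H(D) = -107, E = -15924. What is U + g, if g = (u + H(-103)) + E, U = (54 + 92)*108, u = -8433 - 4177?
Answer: -12873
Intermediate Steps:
u = -12610
U = 15768 (U = 146*108 = 15768)
g = -28641 (g = (-12610 - 107) - 15924 = -12717 - 15924 = -28641)
U + g = 15768 - 28641 = -12873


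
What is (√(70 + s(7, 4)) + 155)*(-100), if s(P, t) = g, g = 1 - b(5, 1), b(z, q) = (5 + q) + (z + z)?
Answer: -15500 - 100*√55 ≈ -16242.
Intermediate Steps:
b(z, q) = 5 + q + 2*z (b(z, q) = (5 + q) + 2*z = 5 + q + 2*z)
g = -15 (g = 1 - (5 + 1 + 2*5) = 1 - (5 + 1 + 10) = 1 - 1*16 = 1 - 16 = -15)
s(P, t) = -15
(√(70 + s(7, 4)) + 155)*(-100) = (√(70 - 15) + 155)*(-100) = (√55 + 155)*(-100) = (155 + √55)*(-100) = -15500 - 100*√55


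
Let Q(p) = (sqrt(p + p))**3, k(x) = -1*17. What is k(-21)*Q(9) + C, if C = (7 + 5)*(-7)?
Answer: -84 - 918*sqrt(2) ≈ -1382.2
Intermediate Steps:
k(x) = -17
Q(p) = 2*sqrt(2)*p**(3/2) (Q(p) = (sqrt(2*p))**3 = (sqrt(2)*sqrt(p))**3 = 2*sqrt(2)*p**(3/2))
C = -84 (C = 12*(-7) = -84)
k(-21)*Q(9) + C = -34*sqrt(2)*9**(3/2) - 84 = -34*sqrt(2)*27 - 84 = -918*sqrt(2) - 84 = -84 - 918*sqrt(2)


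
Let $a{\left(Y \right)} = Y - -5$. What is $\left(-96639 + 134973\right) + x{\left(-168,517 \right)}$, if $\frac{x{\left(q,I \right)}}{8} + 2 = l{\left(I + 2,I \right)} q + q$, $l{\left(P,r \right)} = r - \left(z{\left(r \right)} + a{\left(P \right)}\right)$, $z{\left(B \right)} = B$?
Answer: $741230$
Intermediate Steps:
$a{\left(Y \right)} = 5 + Y$ ($a{\left(Y \right)} = Y + 5 = 5 + Y$)
$l{\left(P,r \right)} = -5 - P$ ($l{\left(P,r \right)} = r - \left(r + \left(5 + P\right)\right) = r - \left(5 + P + r\right) = -5 - P$)
$x{\left(q,I \right)} = -16 + 8 q + 8 q \left(-7 - I\right)$ ($x{\left(q,I \right)} = -16 + 8 \left(\left(-5 - \left(I + 2\right)\right) q + q\right) = -16 + 8 \left(\left(-5 - \left(2 + I\right)\right) q + q\right) = -16 + 8 \left(\left(-7 - I\right) q + q\right) = -16 + 8 \left(q \left(-7 - I\right) + q\right) = -16 + 8 \left(q + q \left(-7 - I\right)\right) = -16 + \left(8 q + 8 q \left(-7 - I\right)\right) = -16 + 8 q + 8 q \left(-7 - I\right)$)
$\left(-96639 + 134973\right) + x{\left(-168,517 \right)} = \left(-96639 + 134973\right) - \left(1360 - 1344 \left(7 + 517\right)\right) = 38334 - \left(1360 - 704256\right) = 38334 - -702896 = 38334 + 702896 = 741230$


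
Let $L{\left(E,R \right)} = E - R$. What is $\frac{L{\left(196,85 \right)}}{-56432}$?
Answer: $- \frac{111}{56432} \approx -0.001967$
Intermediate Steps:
$\frac{L{\left(196,85 \right)}}{-56432} = \frac{196 - 85}{-56432} = \left(196 - 85\right) \left(- \frac{1}{56432}\right) = 111 \left(- \frac{1}{56432}\right) = - \frac{111}{56432}$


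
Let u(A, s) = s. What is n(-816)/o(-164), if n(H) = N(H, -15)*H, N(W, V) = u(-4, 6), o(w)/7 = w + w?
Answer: 612/287 ≈ 2.1324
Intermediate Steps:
o(w) = 14*w (o(w) = 7*(w + w) = 7*(2*w) = 14*w)
N(W, V) = 6
n(H) = 6*H
n(-816)/o(-164) = (6*(-816))/((14*(-164))) = -4896/(-2296) = -4896*(-1/2296) = 612/287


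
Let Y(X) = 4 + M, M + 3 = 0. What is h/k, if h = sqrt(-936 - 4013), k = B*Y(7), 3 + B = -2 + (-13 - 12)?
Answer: -7*I*sqrt(101)/30 ≈ -2.345*I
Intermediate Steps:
B = -30 (B = -3 + (-2 + (-13 - 12)) = -3 + (-2 - 25) = -3 - 27 = -30)
M = -3 (M = -3 + 0 = -3)
Y(X) = 1 (Y(X) = 4 - 3 = 1)
k = -30 (k = -30*1 = -30)
h = 7*I*sqrt(101) (h = sqrt(-4949) = 7*I*sqrt(101) ≈ 70.349*I)
h/k = (7*I*sqrt(101))/(-30) = (7*I*sqrt(101))*(-1/30) = -7*I*sqrt(101)/30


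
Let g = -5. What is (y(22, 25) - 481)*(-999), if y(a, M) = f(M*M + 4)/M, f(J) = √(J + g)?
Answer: 480519 - 3996*√39/25 ≈ 4.7952e+5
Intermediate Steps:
f(J) = √(-5 + J) (f(J) = √(J - 5) = √(-5 + J))
y(a, M) = √(-1 + M²)/M (y(a, M) = √(-5 + (M*M + 4))/M = √(-5 + (M² + 4))/M = √(-5 + (4 + M²))/M = √(-1 + M²)/M)
(y(22, 25) - 481)*(-999) = (√(-1 + 25²)/25 - 481)*(-999) = (√(-1 + 625)/25 - 481)*(-999) = (√624/25 - 481)*(-999) = ((4*√39)/25 - 481)*(-999) = (4*√39/25 - 481)*(-999) = (-481 + 4*√39/25)*(-999) = 480519 - 3996*√39/25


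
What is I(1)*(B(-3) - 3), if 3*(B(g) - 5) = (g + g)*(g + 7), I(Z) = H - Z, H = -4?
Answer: 30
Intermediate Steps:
I(Z) = -4 - Z
B(g) = 5 + 2*g*(7 + g)/3 (B(g) = 5 + ((g + g)*(g + 7))/3 = 5 + ((2*g)*(7 + g))/3 = 5 + (2*g*(7 + g))/3 = 5 + 2*g*(7 + g)/3)
I(1)*(B(-3) - 3) = (-4 - 1*1)*((5 + (2/3)*(-3)**2 + (14/3)*(-3)) - 3) = (-4 - 1)*((5 + (2/3)*9 - 14) - 3) = -5*((5 + 6 - 14) - 3) = -5*(-3 - 3) = -5*(-6) = 30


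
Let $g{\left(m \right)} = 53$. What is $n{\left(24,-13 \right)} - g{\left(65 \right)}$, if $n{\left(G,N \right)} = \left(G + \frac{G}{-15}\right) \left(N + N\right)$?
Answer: $- \frac{3177}{5} \approx -635.4$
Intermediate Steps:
$n{\left(G,N \right)} = \frac{28 G N}{15}$ ($n{\left(G,N \right)} = \left(G + G \left(- \frac{1}{15}\right)\right) 2 N = \left(G - \frac{G}{15}\right) 2 N = \frac{14 G}{15} \cdot 2 N = \frac{28 G N}{15}$)
$n{\left(24,-13 \right)} - g{\left(65 \right)} = \frac{28}{15} \cdot 24 \left(-13\right) - 53 = - \frac{2912}{5} - 53 = - \frac{3177}{5}$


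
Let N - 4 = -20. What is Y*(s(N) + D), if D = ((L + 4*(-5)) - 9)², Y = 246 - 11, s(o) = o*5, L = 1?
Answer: 165440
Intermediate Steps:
N = -16 (N = 4 - 20 = -16)
s(o) = 5*o
Y = 235
D = 784 (D = ((1 + 4*(-5)) - 9)² = ((1 - 20) - 9)² = (-19 - 9)² = (-28)² = 784)
Y*(s(N) + D) = 235*(5*(-16) + 784) = 235*(-80 + 784) = 235*704 = 165440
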